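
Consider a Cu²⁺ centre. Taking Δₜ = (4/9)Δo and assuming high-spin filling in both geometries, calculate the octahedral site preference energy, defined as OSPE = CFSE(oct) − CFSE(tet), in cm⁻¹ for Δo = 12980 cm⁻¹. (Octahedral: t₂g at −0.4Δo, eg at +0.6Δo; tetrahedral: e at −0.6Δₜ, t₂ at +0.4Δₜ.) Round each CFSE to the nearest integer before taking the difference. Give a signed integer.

Cu sits in group 11; removing 2 electrons leaves Cu²⁺ with 11 − 2 = 9 d electrons.
Octahedral high-spin t₂g⁶ eg³: CFSE = -0.6 × 12980 = -7788 cm⁻¹.
Tetrahedral: e⁴ t₂⁵, CFSE = 4(−0.6) + 5(+0.4) = -0.4Δₜ = -0.4 × (4/9) × 12980 = -2308 cm⁻¹.
Subtracting, OSPE = -7788 − (-2308) = -5480 cm⁻¹.

-5480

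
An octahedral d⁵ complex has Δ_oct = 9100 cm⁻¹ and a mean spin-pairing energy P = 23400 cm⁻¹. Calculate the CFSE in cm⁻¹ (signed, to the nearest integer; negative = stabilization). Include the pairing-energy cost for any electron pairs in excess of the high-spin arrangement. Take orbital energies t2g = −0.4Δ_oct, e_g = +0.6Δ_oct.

With Δ_oct < P the complex is high-spin.
Filling d⁵ accordingly: t2g^3 e_g^2.
Orbital CFSE = 0.0Δ_oct = 0.0 × 9100 = 0 cm⁻¹.
High-spin has no excess pairs, so no pairing correction applies.

0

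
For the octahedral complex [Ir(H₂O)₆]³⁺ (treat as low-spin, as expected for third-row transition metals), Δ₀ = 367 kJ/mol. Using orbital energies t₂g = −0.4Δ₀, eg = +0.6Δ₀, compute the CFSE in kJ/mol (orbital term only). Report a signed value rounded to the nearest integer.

-881

H₂O is neutral, so the +3 overall charge sits on Ir: oxidation state +3.
Ir³⁺: group 9, so d-count = 9 − 3 = 6.
Configuration: t₂g⁶ eg⁰.
CFSE(orbital) = 6×(-0.4Δ₀) + 0×(0.6Δ₀) = -2.4Δ₀; with Δ₀ = 367 kJ/mol that is -881 kJ/mol.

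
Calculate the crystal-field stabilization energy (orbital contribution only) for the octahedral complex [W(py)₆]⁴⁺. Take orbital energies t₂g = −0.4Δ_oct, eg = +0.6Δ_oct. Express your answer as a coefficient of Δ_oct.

-0.8 Δ_oct

py is neutral, so the +4 overall charge sits on W: oxidation state +4.
W⁴⁺: group 6, so d-count = 6 − 4 = 2.
Configuration: t₂g² eg⁰.
CFSE = 2(-0.4Δ_oct) + 0(0.6Δ_oct) = -0.8Δ_oct + 0.0Δ_oct = -0.8Δ_oct.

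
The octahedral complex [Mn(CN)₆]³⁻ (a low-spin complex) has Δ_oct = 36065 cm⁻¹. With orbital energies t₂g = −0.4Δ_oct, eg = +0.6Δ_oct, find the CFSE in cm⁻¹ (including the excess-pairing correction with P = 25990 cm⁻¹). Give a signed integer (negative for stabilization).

Each CN⁻ contributes -1; 6 × (-1) = -6. With overall charge -3, Mn is in the +3 oxidation state.
Mn³⁺: group 7, so d-count = 7 − 3 = 4.
The d⁴ electrons fill as t₂g⁴ eg⁰.
The orbital stabilization is -1.6Δ_oct = -1.6 × 36065 = -57704 cm⁻¹.
Pairing penalty: 1 pair vs 0 in the high-spin reference → 1 extra × P = 25990 cm⁻¹.
Overall CFSE = -57704 + 25990 = -31714 cm⁻¹.

-31714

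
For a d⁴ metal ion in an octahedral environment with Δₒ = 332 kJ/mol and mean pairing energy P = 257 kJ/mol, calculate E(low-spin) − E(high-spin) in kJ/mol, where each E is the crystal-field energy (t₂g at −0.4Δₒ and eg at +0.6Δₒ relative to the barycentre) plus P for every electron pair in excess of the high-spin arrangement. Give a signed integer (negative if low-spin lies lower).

High-spin d⁴ fills as t₂g³ eg¹ with CFSE 3(−0.4) + 1(+0.6) = -0.6Δₒ = -199 kJ/mol.
For low-spin the configuration is t₂g⁴ eg⁰: orbital energy -1.6 × 332 = -531 kJ/mol, and 1 additional pair relative to high-spin adds 257 kJ/mol, giving -274 kJ/mol.
Thus E(LS) − E(HS) = -75 kJ/mol.

-75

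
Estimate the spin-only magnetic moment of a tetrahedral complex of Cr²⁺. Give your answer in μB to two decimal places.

Cr is in group 6, so Cr²⁺ is d⁴ (6 − 2 = 4).
With tetrahedral geometry the complex is necessarily high-spin.
Configuration: e^2 t2^2 → 4 unpaired electrons.
μ(spin-only) = √[4(4+2)] = √24 ≈ 4.90 μB.

4.90 μB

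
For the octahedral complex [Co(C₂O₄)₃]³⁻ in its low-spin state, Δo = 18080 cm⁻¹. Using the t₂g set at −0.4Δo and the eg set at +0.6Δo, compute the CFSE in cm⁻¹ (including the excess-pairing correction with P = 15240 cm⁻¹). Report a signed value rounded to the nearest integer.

Each C₂O₄²⁻ contributes -2; 3 × (-2) = -6. With overall charge -3, Co is in the +3 oxidation state.
Co³⁺: group 9, so d-count = 9 − 3 = 6.
Electron filling gives t₂g⁶ eg⁰.
CFSE(orbital) = 6×(-0.4Δo) + 0×(0.6Δo) = -2.4Δo; with Δo = 18080 cm⁻¹ that is -43392 cm⁻¹.
Pairing penalty: 3 pairs vs 1 in the high-spin reference → 2 extra × P = 30480 cm⁻¹.
Net CFSE = -43392 + 30480 = -12912 cm⁻¹.

-12912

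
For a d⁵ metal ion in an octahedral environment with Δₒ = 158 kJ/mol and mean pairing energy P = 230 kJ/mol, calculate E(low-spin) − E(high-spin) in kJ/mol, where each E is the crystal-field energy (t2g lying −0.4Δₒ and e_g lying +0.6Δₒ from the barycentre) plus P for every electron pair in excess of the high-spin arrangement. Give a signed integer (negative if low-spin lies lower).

144

In the high-spin limit (t2g^3 e_g^2) the orbital term is 0.0Δₒ = 0 kJ/mol, with no excess pairing.
Low-spin: t2g^5 e_g^0, orbital CFSE = -2.0Δₒ = -316 kJ/mol; plus 2 excess pairs × P = +460 kJ/mol; total 144 kJ/mol.
Thus E(LS) − E(HS) = 144 kJ/mol.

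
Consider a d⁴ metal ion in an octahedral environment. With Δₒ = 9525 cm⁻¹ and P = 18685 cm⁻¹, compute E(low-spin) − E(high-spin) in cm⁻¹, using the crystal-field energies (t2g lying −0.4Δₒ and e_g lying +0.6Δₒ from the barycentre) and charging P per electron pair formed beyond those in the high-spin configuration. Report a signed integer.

High-spin d⁴ fills as t2g^3 e_g^1 with CFSE 3(−0.4) + 1(+0.6) = -0.6Δₒ = -5715 cm⁻¹.
Low-spin: t2g^4 e_g^0, orbital CFSE = -1.6Δₒ = -15240 cm⁻¹; plus 1 excess pair × P = +18685 cm⁻¹; total 3445 cm⁻¹.
The difference is 3445 − (-5715) = 9160 cm⁻¹, so high-spin lies lower.

9160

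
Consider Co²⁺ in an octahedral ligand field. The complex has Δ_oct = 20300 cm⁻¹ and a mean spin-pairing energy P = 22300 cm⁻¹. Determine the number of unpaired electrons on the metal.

Co is in group 9, so Co²⁺ is d⁷ (9 − 2 = 7).
Since Δ_oct = 20300 cm⁻¹ < P = 22300 cm⁻¹, the complex adopts the high-spin configuration.
Configuration: t₂g⁵ eg².
Unpaired electrons: 3.

3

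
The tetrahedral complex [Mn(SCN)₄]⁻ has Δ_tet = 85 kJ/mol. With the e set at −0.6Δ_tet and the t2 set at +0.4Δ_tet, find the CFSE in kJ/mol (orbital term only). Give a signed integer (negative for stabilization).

Each SCN⁻ contributes -1; 4 × (-1) = -4. With overall charge -1, Mn is in the +3 oxidation state.
Group 7 minus oxidation state +3 gives a d⁴ configuration for Mn³⁺.
Tetrahedral fields are weak (Δₜ ≈ 4/9 Δₒ), so electrons fill high-spin.
Electron filling gives e^2 t2^2.
Orbital CFSE = 2(-0.6) + 2(0.4) = -0.4Δ_tet = -0.4 × 85 = -34 kJ/mol.

-34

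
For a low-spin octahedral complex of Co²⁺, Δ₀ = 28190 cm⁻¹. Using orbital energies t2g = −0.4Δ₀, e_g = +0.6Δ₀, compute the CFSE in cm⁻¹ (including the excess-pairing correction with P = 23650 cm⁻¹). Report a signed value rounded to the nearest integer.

Co²⁺: group 9, so d-count = 9 − 2 = 7.
Electron filling gives t2g^6 e_g^1.
Orbital CFSE = 6(-0.4) + 1(0.6) = -1.8Δ₀ = -1.8 × 28190 = -50742 cm⁻¹.
High-spin d⁷ would be t2g^5 e_g^2 with 2 pairs; low-spin has 3, so 1 excess pair costs +1P = +23650 cm⁻¹.
Combining: -50742 + 23650 = -27092 cm⁻¹.

-27092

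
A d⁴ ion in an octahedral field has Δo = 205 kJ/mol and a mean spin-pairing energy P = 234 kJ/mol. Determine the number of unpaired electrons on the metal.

Since Δo = 205 kJ/mol < P = 234 kJ/mol, the complex adopts the high-spin configuration.
Configuration: t₂g³ eg¹.
Unpaired electrons: 4.

4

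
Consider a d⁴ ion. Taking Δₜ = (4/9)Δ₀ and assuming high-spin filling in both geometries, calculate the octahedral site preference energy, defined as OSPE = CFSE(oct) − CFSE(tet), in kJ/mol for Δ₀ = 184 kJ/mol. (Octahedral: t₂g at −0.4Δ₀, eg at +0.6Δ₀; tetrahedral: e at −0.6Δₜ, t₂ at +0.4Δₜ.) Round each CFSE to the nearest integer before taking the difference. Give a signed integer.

Octahedral high-spin t₂g³ eg¹: CFSE = -0.6 × 184 = -110 kJ/mol.
In a tetrahedral site the filling is e² t₂²: CFSE(tet) = -0.4Δₜ = -0.4 × (4/9)(184) = -33 kJ/mol.
OSPE = CFSE(oct) − CFSE(tet) = -110 − (-33) = -77 kJ/mol.

-77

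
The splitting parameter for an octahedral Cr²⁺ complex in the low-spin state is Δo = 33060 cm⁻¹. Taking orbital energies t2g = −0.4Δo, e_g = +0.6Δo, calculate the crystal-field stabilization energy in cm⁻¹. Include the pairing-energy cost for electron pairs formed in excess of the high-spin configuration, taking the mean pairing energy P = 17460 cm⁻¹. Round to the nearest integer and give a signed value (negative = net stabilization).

-35436

Cr²⁺: group 6, so d-count = 6 − 2 = 4.
Configuration: t2g^4 e_g^0.
Orbital CFSE = 4(-0.4) + 0(0.6) = -1.6Δo = -1.6 × 33060 = -52896 cm⁻¹.
Relative to high-spin t2g^3 e_g^1 (0 paired), the low-spin configuration has 1 additional pair, contributing +1 × 17460 = +17460 cm⁻¹.
Overall CFSE = -52896 + 17460 = -35436 cm⁻¹.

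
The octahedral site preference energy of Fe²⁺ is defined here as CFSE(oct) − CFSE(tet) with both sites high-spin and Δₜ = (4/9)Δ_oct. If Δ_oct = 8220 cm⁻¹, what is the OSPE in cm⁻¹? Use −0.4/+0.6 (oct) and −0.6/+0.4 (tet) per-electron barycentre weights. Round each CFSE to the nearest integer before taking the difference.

-1096

Fe sits in group 8; removing 2 electrons leaves Fe²⁺ with 8 − 2 = 6 d electrons.
In an octahedral site d⁶ (HS) is t₂g⁴ eg², giving CFSE(oct) = -0.4Δ_oct = -3288 cm⁻¹.
Tetrahedral e³ t₂³ gives -0.6Δₜ = -0.6 × (4/9) × 8220 = -2192 cm⁻¹.
OSPE = -3288 − (-2192) = -1096 cm⁻¹.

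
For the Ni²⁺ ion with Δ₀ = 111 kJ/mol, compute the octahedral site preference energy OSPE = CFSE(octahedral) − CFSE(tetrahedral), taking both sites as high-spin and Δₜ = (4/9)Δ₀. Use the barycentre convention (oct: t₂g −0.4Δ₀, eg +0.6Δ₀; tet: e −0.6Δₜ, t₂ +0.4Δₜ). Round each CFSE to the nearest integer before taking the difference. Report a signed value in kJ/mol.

Group 10 minus oxidation state +2 gives a d⁸ configuration for Ni²⁺.
In an octahedral site d⁸ (HS) is t2g^6 e_g^2, giving CFSE(oct) = -1.2Δ₀ = -133 kJ/mol.
Tetrahedral: e^4 t2^4, CFSE = 4(−0.6) + 4(+0.4) = -0.8Δₜ = -0.8 × (4/9) × 111 = -39 kJ/mol.
OSPE = -133 − (-39) = -94 kJ/mol.

-94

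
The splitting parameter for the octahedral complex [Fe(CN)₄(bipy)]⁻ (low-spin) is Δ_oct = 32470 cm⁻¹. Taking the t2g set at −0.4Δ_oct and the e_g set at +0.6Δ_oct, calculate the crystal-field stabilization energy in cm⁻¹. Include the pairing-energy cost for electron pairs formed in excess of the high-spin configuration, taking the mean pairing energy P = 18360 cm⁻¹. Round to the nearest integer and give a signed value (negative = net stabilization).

Ligand charges: 4×(-1) from CN⁻ and 1×(+0) from bipy sum to -4; with overall charge -1, Fe is +3.
Fe is in group 8, so Fe³⁺ is d⁵ (8 − 3 = 5).
Configuration: t2g^5 e_g^0.
Orbital CFSE = 5(-0.4) + 0(0.6) = -2.0Δ_oct = -2.0 × 32470 = -64940 cm⁻¹.
Pairing penalty: 2 pairs vs 0 in the high-spin reference → 2 extra × P = 36720 cm⁻¹.
Combining: -64940 + 36720 = -28220 cm⁻¹.

-28220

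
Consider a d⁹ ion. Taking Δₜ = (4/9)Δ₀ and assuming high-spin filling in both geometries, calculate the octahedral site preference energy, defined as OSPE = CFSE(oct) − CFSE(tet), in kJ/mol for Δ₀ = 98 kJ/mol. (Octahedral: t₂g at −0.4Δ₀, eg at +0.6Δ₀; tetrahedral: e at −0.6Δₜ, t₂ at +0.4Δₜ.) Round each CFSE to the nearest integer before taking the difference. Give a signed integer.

-42

Octahedral (high-spin): t₂g⁶ eg³, CFSE = 6(−0.4) + 3(+0.6) = -0.6Δ₀ = -0.6 × 98 = -59 kJ/mol.
Tetrahedral e⁴ t₂⁵ gives -0.4Δₜ = -0.4 × (4/9) × 98 = -17 kJ/mol.
OSPE = CFSE(oct) − CFSE(tet) = -59 − (-17) = -42 kJ/mol.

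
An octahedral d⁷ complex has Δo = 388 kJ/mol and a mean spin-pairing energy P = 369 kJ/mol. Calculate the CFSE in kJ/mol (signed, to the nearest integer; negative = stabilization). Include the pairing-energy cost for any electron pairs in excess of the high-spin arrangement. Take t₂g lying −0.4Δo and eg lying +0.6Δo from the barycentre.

Here Δo > P (388 > 369), so the low-spin state is favoured.
Filling d⁷ accordingly: t₂g⁶ eg¹.
Orbital CFSE = -1.8Δo = -1.8 × 388 = -698 kJ/mol.
Excess pairs vs high-spin: 3 − 2 = 1; pairing cost = +369 kJ/mol.
Net CFSE = -698 + 369 = -329 kJ/mol.

-329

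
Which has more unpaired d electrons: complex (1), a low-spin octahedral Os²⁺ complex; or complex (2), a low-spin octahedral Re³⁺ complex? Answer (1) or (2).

(1): Os sits in group 8; removing 2 electrons leaves Os²⁺ with 8 − 2 = 6 d electrons; t₂g⁶ eg⁰ → 0 unpaired.
(2): Re³⁺: group 7, so d-count = 7 − 3 = 4; t₂g⁴ eg⁰ → 2 unpaired.
So (2) has more unpaired electrons.

(2)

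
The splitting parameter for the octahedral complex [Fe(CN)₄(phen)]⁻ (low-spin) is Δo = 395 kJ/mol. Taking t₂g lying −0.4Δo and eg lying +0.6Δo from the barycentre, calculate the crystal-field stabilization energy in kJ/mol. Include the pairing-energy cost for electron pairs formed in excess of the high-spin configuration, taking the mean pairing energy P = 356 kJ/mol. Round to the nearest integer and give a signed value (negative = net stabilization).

Ligand charges: 4×(-1) from CN⁻ and 1×(+0) from phen sum to -4; with overall charge -1, Fe is +3.
Group 8 minus oxidation state +3 gives a d⁵ configuration for Fe³⁺.
Configuration: t₂g⁵ eg⁰.
Orbital CFSE = 5(-0.4) + 0(0.6) = -2.0Δo = -2.0 × 395 = -790 kJ/mol.
Pairing penalty: 2 pairs vs 0 in the high-spin reference → 2 extra × P = 712 kJ/mol.
Overall CFSE = -790 + 712 = -78 kJ/mol.

-78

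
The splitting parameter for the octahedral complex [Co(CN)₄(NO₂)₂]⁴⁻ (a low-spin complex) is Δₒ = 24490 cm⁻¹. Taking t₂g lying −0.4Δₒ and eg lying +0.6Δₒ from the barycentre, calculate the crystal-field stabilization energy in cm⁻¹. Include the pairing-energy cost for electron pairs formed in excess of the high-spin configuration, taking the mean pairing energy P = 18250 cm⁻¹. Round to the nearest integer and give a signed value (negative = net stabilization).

-25832

Ligand charges: 4×(-1) from CN⁻ and 2×(-1) from NO₂⁻ sum to -6; with overall charge -4, Co is +2.
Co²⁺: group 9, so d-count = 9 − 2 = 7.
Configuration: t₂g⁶ eg¹.
CFSE(orbital) = 6×(-0.4Δₒ) + 1×(0.6Δₒ) = -1.8Δₒ; with Δₒ = 24490 cm⁻¹ that is -44082 cm⁻¹.
High-spin d⁷ would be t₂g⁵ eg² with 2 pairs; low-spin has 3, so 1 excess pair costs +1P = +18250 cm⁻¹.
Net CFSE = -44082 + 18250 = -25832 cm⁻¹.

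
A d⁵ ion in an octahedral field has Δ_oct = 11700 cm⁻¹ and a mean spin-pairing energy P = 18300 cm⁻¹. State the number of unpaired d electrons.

5

Since Δ_oct = 11700 cm⁻¹ < P = 18300 cm⁻¹, the complex adopts the high-spin configuration.
Configuration: t2g^3 e_g^2.
Unpaired electrons: 5.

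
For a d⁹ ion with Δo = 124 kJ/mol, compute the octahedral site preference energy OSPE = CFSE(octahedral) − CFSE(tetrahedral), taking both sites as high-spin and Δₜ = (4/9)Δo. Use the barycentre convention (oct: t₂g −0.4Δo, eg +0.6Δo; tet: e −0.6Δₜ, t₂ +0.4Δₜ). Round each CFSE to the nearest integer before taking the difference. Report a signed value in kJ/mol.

Octahedral high-spin t₂g⁶ eg³: CFSE = -0.6 × 124 = -74 kJ/mol.
Tetrahedral e⁴ t₂⁵ gives -0.4Δₜ = -0.4 × (4/9) × 124 = -22 kJ/mol.
OSPE = -74 − (-22) = -52 kJ/mol.

-52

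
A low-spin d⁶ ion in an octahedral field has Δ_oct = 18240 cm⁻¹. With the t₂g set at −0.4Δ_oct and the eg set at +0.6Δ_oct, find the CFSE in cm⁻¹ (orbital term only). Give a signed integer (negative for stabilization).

The d⁶ electrons fill as t₂g⁶ eg⁰.
The orbital stabilization is -2.4Δ_oct = -2.4 × 18240 = -43776 cm⁻¹.

-43776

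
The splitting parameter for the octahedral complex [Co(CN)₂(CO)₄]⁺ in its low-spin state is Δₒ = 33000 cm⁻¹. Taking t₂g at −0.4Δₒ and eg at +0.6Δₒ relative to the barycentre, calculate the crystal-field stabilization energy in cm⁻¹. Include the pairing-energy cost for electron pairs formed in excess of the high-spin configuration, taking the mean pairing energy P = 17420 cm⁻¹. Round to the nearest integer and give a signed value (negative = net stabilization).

Ligand charges: 2×(-1) from CN⁻ and 4×(+0) from CO sum to -2; with overall charge +1, Co is +3.
Co is in group 9, so Co³⁺ is d⁶ (9 − 3 = 6).
Configuration: t₂g⁶ eg⁰.
Orbital CFSE = 6(-0.4) + 0(0.6) = -2.4Δₒ = -2.4 × 33000 = -79200 cm⁻¹.
High-spin d⁶ would be t₂g⁴ eg² with 1 pair; low-spin has 3, so 2 excess pairs cost +2P = +34840 cm⁻¹.
Overall CFSE = -79200 + 34840 = -44360 cm⁻¹.

-44360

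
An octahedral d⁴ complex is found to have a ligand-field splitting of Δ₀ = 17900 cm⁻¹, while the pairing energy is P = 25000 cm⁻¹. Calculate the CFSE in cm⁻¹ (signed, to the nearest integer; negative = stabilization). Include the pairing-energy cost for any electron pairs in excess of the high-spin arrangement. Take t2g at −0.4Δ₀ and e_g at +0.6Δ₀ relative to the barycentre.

-10740

Here Δ₀ < P (17900 < 25000), so the high-spin state is favoured.
Configuration: t2g^3 e_g^1.
Orbital CFSE = -0.6Δ₀ = -0.6 × 17900 = -10740 cm⁻¹.
High-spin has no excess pairs, so no pairing correction applies.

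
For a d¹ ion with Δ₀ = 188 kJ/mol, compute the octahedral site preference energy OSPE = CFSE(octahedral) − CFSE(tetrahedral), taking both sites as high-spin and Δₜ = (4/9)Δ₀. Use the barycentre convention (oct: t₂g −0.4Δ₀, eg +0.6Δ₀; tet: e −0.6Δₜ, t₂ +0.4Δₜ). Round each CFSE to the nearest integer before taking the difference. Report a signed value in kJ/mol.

Octahedral high-spin t₂g¹ eg⁰: CFSE = -0.4 × 188 = -75 kJ/mol.
Tetrahedral e¹ t₂⁰ gives -0.6Δₜ = -0.6 × (4/9) × 188 = -50 kJ/mol.
OSPE = -75 − (-50) = -25 kJ/mol.

-25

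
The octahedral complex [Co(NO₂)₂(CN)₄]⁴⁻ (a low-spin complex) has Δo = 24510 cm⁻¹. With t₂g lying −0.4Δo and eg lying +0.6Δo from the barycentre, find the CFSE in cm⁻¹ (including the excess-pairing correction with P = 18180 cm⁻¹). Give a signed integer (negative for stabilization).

-25938

Ligand charges: 2×(-1) from NO₂⁻ and 4×(-1) from CN⁻ sum to -6; with overall charge -4, Co is +2.
Co²⁺: group 9, so d-count = 9 − 2 = 7.
Configuration: t₂g⁶ eg¹.
Orbital CFSE = 6(-0.4) + 1(0.6) = -1.8Δo = -1.8 × 24510 = -44118 cm⁻¹.
Relative to high-spin t₂g⁵ eg² (2 paired), the low-spin configuration has 1 additional pair, contributing +1 × 18180 = +18180 cm⁻¹.
Combining: -44118 + 18180 = -25938 cm⁻¹.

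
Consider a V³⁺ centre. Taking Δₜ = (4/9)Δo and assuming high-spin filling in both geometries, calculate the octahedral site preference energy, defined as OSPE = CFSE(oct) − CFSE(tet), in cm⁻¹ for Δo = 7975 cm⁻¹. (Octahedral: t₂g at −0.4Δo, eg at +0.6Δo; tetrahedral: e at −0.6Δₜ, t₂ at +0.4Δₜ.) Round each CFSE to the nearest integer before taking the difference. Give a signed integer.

Group 5 minus oxidation state +3 gives a d² configuration for V³⁺.
In an octahedral site d² (HS) is t2g^2 e_g^0, giving CFSE(oct) = -0.8Δo = -6380 cm⁻¹.
Tetrahedral e^2 t2^0 gives -1.2Δₜ = -1.2 × (4/9) × 7975 = -4253 cm⁻¹.
OSPE = CFSE(oct) − CFSE(tet) = -6380 − (-4253) = -2127 cm⁻¹.

-2127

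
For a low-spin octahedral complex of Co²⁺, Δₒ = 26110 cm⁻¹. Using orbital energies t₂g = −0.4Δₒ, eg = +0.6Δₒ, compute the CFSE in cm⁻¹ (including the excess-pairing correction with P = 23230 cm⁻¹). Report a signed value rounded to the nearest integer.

-23768

Co²⁺: group 9, so d-count = 9 − 2 = 7.
The d⁷ electrons fill as t₂g⁶ eg¹.
Orbital CFSE = 6(-0.4) + 1(0.6) = -1.8Δₒ = -1.8 × 26110 = -46998 cm⁻¹.
High-spin d⁷ would be t₂g⁵ eg² with 2 pairs; low-spin has 3, so 1 excess pair costs +1P = +23230 cm⁻¹.
Net CFSE = -46998 + 23230 = -23768 cm⁻¹.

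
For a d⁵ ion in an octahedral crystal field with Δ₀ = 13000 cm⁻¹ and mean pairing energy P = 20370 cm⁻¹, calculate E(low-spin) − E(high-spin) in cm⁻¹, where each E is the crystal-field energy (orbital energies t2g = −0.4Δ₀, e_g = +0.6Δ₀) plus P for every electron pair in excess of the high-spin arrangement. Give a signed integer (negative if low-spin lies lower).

In the high-spin limit (t2g^3 e_g^2) the orbital term is 0.0Δ₀ = 0 cm⁻¹, with no excess pairing.
Low-spin: t2g^5 e_g^0, orbital CFSE = -2.0Δ₀ = -26000 cm⁻¹; plus 2 excess pairs × P = +40740 cm⁻¹; total 14740 cm⁻¹.
The difference is 14740 − (0) = 14740 cm⁻¹, so high-spin lies lower.

14740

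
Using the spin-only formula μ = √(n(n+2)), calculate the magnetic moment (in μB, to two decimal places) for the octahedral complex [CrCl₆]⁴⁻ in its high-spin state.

Each Cl⁻ contributes -1; 6 × (-1) = -6. With overall charge -4, Cr is in the +2 oxidation state.
Group 6 minus oxidation state +2 gives a d⁴ configuration for Cr²⁺.
Configuration: t2g^3 e_g^1 → 4 unpaired electrons.
μ(spin-only) = √[4(4+2)] = √24 ≈ 4.90 μB.

4.90 μB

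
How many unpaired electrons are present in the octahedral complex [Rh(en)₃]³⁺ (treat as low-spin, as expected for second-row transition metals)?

0

en is neutral, so the +3 overall charge sits on Rh: oxidation state +3.
Rh³⁺: group 9, so d-count = 9 − 3 = 6.
Configuration: t₂g⁶ eg⁰, giving 0 unpaired electrons.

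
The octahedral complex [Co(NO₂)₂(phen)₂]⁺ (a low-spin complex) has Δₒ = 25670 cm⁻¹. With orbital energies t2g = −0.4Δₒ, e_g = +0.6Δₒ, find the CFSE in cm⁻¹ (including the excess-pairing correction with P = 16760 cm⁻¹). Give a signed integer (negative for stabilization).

Ligand charges: 2×(-1) from NO₂⁻ and 2×(+0) from phen sum to -2; with overall charge +1, Co is +3.
Co³⁺: group 9, so d-count = 9 − 3 = 6.
Configuration: t2g^6 e_g^0.
The orbital stabilization is -2.4Δₒ = -2.4 × 25670 = -61608 cm⁻¹.
High-spin d⁶ would be t2g^4 e_g^2 with 1 pair; low-spin has 3, so 2 excess pairs cost +2P = +33520 cm⁻¹.
Overall CFSE = -61608 + 33520 = -28088 cm⁻¹.

-28088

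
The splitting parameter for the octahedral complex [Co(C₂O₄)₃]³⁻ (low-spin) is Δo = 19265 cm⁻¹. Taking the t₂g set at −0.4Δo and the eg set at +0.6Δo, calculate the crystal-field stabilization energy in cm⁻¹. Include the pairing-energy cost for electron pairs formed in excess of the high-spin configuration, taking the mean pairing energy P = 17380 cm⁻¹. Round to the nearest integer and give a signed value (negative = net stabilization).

-11476

Each C₂O₄²⁻ contributes -2; 3 × (-2) = -6. With overall charge -3, Co is in the +3 oxidation state.
Group 9 minus oxidation state +3 gives a d⁶ configuration for Co³⁺.
Electron filling gives t₂g⁶ eg⁰.
CFSE(orbital) = 6×(-0.4Δo) + 0×(0.6Δo) = -2.4Δo; with Δo = 19265 cm⁻¹ that is -46236 cm⁻¹.
Relative to high-spin t₂g⁴ eg² (1 paired), the low-spin configuration has 2 additional pairs, contributing +2 × 17380 = +34760 cm⁻¹.
Combining: -46236 + 34760 = -11476 cm⁻¹.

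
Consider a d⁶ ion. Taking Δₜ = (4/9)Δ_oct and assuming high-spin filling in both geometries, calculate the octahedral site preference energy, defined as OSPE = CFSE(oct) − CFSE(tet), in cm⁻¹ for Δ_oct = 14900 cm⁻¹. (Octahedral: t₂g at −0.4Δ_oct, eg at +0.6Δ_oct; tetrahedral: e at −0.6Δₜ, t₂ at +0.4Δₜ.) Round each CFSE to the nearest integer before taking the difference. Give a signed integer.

-1987

Octahedral high-spin t2g^4 e_g^2: CFSE = -0.4 × 14900 = -5960 cm⁻¹.
Tetrahedral: e^3 t2^3, CFSE = 3(−0.6) + 3(+0.4) = -0.6Δₜ = -0.6 × (4/9) × 14900 = -3973 cm⁻¹.
OSPE = CFSE(oct) − CFSE(tet) = -5960 − (-3973) = -1987 cm⁻¹.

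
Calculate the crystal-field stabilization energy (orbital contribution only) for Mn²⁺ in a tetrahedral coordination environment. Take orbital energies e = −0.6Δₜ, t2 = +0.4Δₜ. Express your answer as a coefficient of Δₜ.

Group 7 minus oxidation state +2 gives a d⁵ configuration for Mn²⁺.
Tetrahedral splitting is small, so the complex is high-spin.
Configuration: e^2 t2^3.
CFSE = 2(-0.6Δₜ) + 3(0.4Δₜ) = -1.2Δₜ + 1.2Δₜ = 0.0Δₜ.

0.0 Δₜ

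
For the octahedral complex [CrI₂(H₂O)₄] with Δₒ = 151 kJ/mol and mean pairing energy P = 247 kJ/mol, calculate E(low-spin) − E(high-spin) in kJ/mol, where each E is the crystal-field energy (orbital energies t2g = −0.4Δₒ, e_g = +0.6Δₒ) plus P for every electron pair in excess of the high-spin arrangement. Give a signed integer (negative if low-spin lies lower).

96

Ligand charges: 2×(-1) from I⁻ and 4×(+0) from H₂O sum to -2; with overall charge +0, Cr is +2.
Group 6 minus oxidation state +2 gives a d⁴ configuration for Cr²⁺.
High-spin d⁴ fills as t2g^3 e_g^1 with CFSE 3(−0.4) + 1(+0.6) = -0.6Δₒ = -91 kJ/mol.
Low-spin t2g^4 e_g^0 gives -1.6Δₒ = -242 kJ/mol, but forming 1 extra pair costs 1P = 247 kJ/mol, so E(LS) = -242 + 247 = 5 kJ/mol.
E(LS) − E(HS) = 5 − (-91) = 96 kJ/mol.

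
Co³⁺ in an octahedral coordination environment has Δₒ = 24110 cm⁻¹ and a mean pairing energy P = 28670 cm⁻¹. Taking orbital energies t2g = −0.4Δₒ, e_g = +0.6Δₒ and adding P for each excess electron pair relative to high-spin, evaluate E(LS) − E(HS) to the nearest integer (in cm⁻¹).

Co is in group 9, so Co³⁺ is d⁶ (9 − 3 = 6).
High-spin d⁶ fills as t2g^4 e_g^2 with CFSE 4(−0.4) + 2(+0.6) = -0.4Δₒ = -9644 cm⁻¹.
Low-spin t2g^6 e_g^0 gives -2.4Δₒ = -57864 cm⁻¹, but forming 2 extra pairs costs 2P = 57340 cm⁻¹, so E(LS) = -57864 + 57340 = -524 cm⁻¹.
The difference is -524 − (-9644) = 9120 cm⁻¹, so high-spin lies lower.

9120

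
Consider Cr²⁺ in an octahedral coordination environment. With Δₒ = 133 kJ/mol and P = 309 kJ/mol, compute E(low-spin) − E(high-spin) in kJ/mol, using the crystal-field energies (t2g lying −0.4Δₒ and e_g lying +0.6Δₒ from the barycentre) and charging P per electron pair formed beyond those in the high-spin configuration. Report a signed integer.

Group 6 minus oxidation state +2 gives a d⁴ configuration for Cr²⁺.
High-spin: t2g^3 e_g^1, CFSE = -0.6Δₒ = -80 kJ/mol.
Low-spin: t2g^4 e_g^0, orbital CFSE = -1.6Δₒ = -213 kJ/mol; plus 1 excess pair × P = +309 kJ/mol; total 96 kJ/mol.
Thus E(LS) − E(HS) = 176 kJ/mol.

176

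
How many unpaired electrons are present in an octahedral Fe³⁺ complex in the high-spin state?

Fe³⁺: group 8, so d-count = 8 − 3 = 5.
Configuration: t2g^3 e_g^2, giving 5 unpaired electrons.

5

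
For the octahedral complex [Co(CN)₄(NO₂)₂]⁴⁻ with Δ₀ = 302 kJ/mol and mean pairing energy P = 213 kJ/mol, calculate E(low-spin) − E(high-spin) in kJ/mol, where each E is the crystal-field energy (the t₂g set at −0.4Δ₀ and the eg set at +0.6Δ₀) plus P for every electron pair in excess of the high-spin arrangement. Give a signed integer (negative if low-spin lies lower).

-89

Ligand charges: 4×(-1) from CN⁻ and 2×(-1) from NO₂⁻ sum to -6; with overall charge -4, Co is +2.
Group 9 minus oxidation state +2 gives a d⁷ configuration for Co²⁺.
In the high-spin limit (t₂g⁵ eg²) the orbital term is -0.8Δ₀ = -242 kJ/mol, with no excess pairing.
Low-spin: t₂g⁶ eg¹, orbital CFSE = -1.8Δ₀ = -544 kJ/mol; plus 1 excess pair × P = +213 kJ/mol; total -331 kJ/mol.
Thus E(LS) − E(HS) = -89 kJ/mol.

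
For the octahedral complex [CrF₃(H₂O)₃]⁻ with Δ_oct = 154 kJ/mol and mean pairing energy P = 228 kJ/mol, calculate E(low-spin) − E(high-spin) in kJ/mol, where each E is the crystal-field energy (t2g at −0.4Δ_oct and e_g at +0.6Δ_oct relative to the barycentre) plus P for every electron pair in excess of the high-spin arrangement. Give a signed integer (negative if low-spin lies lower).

74

Ligand charges: 3×(-1) from F⁻ and 3×(+0) from H₂O sum to -3; with overall charge -1, Cr is +2.
Cr sits in group 6; removing 2 electrons leaves Cr²⁺ with 6 − 2 = 4 d electrons.
High-spin d⁴ fills as t2g^3 e_g^1 with CFSE 3(−0.4) + 1(+0.6) = -0.6Δ_oct = -92 kJ/mol.
Low-spin t2g^4 e_g^0 gives -1.6Δ_oct = -246 kJ/mol, but forming 1 extra pair costs 1P = 228 kJ/mol, so E(LS) = -246 + 228 = -18 kJ/mol.
The difference is -18 − (-92) = 74 kJ/mol, so high-spin lies lower.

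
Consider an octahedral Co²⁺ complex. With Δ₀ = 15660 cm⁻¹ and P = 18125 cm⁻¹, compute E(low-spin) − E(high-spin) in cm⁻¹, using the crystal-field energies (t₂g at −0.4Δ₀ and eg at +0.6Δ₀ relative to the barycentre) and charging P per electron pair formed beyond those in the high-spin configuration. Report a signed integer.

2465

Co is in group 9, so Co²⁺ is d⁷ (9 − 2 = 7).
High-spin d⁷ fills as t₂g⁵ eg² with CFSE 5(−0.4) + 2(+0.6) = -0.8Δ₀ = -12528 cm⁻¹.
For low-spin the configuration is t₂g⁶ eg¹: orbital energy -1.8 × 15660 = -28188 cm⁻¹, and 1 additional pair relative to high-spin adds 18125 cm⁻¹, giving -10063 cm⁻¹.
Thus E(LS) − E(HS) = 2465 cm⁻¹.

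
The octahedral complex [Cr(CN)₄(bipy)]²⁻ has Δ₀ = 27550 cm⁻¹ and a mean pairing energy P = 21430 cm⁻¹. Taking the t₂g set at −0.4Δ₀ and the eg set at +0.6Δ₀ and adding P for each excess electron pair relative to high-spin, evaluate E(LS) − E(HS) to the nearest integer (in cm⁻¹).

-6120

Ligand charges: 4×(-1) from CN⁻ and 1×(+0) from bipy sum to -4; with overall charge -2, Cr is +2.
Group 6 minus oxidation state +2 gives a d⁴ configuration for Cr²⁺.
High-spin: t₂g³ eg¹, CFSE = -0.6Δ₀ = -16530 cm⁻¹.
Low-spin t₂g⁴ eg⁰ gives -1.6Δ₀ = -44080 cm⁻¹, but forming 1 extra pair costs 1P = 21430 cm⁻¹, so E(LS) = -44080 + 21430 = -22650 cm⁻¹.
Thus E(LS) − E(HS) = -6120 cm⁻¹.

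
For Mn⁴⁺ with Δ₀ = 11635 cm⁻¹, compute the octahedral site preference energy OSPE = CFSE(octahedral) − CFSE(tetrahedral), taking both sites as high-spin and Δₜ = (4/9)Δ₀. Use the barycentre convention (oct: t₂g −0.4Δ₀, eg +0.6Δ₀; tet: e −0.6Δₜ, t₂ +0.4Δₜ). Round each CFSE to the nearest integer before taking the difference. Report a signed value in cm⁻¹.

Mn sits in group 7; removing 4 electrons leaves Mn⁴⁺ with 7 − 4 = 3 d electrons.
Octahedral high-spin t₂g³ eg⁰: CFSE = -1.2 × 11635 = -13962 cm⁻¹.
Tetrahedral e² t₂¹ gives -0.8Δₜ = -0.8 × (4/9) × 11635 = -4137 cm⁻¹.
Subtracting, OSPE = -13962 − (-4137) = -9825 cm⁻¹.

-9825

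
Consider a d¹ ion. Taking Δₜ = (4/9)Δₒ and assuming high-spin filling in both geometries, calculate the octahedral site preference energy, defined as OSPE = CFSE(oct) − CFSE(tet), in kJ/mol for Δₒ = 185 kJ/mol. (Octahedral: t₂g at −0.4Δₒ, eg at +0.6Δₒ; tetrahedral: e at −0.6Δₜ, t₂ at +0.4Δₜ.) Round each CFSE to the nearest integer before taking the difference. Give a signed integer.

Octahedral high-spin t₂g¹ eg⁰: CFSE = -0.4 × 185 = -74 kJ/mol.
Tetrahedral: e¹ t₂⁰, CFSE = 1(−0.6) + 0(+0.4) = -0.6Δₜ = -0.6 × (4/9) × 185 = -49 kJ/mol.
OSPE = CFSE(oct) − CFSE(tet) = -74 − (-49) = -25 kJ/mol.

-25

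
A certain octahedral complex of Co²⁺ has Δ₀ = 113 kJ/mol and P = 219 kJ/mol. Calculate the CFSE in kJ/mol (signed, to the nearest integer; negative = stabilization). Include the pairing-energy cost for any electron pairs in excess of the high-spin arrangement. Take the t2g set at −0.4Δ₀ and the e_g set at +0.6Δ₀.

-90

Co sits in group 9; removing 2 electrons leaves Co²⁺ with 9 − 2 = 7 d electrons.
Since Δ₀ = 113 kJ/mol < P = 219 kJ/mol, the complex adopts the high-spin configuration.
Configuration: t2g^5 e_g^2.
Orbital CFSE = -0.8Δ₀ = -0.8 × 113 = -90 kJ/mol.
High-spin has no excess pairs, so no pairing correction applies.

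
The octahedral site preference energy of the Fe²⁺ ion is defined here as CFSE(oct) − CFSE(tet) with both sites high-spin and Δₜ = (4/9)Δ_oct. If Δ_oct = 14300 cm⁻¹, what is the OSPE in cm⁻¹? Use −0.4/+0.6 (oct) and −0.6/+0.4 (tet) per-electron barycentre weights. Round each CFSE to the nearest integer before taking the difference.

-1907

Fe²⁺: group 8, so d-count = 8 − 2 = 6.
In an octahedral site d⁶ (HS) is t2g^4 e_g^2, giving CFSE(oct) = -0.4Δ_oct = -5720 cm⁻¹.
Tetrahedral e^3 t2^3 gives -0.6Δₜ = -0.6 × (4/9) × 14300 = -3813 cm⁻¹.
Subtracting, OSPE = -5720 − (-3813) = -1907 cm⁻¹.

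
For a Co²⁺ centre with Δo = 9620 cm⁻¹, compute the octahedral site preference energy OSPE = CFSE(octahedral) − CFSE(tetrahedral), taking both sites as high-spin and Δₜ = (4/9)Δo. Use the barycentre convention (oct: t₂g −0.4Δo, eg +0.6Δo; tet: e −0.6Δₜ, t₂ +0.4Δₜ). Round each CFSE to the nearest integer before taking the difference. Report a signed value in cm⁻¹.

Group 9 minus oxidation state +2 gives a d⁷ configuration for Co²⁺.
Octahedral (high-spin): t2g^5 e_g^2, CFSE = 5(−0.4) + 2(+0.6) = -0.8Δo = -0.8 × 9620 = -7696 cm⁻¹.
Tetrahedral e^4 t2^3 gives -1.2Δₜ = -1.2 × (4/9) × 9620 = -5131 cm⁻¹.
Subtracting, OSPE = -7696 − (-5131) = -2565 cm⁻¹.

-2565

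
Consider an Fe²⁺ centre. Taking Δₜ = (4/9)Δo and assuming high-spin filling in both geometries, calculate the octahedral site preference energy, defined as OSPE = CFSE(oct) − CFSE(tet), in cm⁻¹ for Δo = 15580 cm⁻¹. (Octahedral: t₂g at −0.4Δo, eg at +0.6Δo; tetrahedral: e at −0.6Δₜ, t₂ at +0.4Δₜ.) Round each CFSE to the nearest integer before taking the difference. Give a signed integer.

Group 8 minus oxidation state +2 gives a d⁶ configuration for Fe²⁺.
Octahedral (high-spin): t2g^4 e_g^2, CFSE = 4(−0.4) + 2(+0.6) = -0.4Δo = -0.4 × 15580 = -6232 cm⁻¹.
Tetrahedral e^3 t2^3 gives -0.6Δₜ = -0.6 × (4/9) × 15580 = -4155 cm⁻¹.
OSPE = CFSE(oct) − CFSE(tet) = -6232 − (-4155) = -2077 cm⁻¹.

-2077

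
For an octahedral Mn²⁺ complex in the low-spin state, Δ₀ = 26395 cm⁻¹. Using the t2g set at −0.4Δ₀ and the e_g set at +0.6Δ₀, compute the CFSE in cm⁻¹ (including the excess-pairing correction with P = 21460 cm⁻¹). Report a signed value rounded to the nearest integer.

Mn sits in group 7; removing 2 electrons leaves Mn²⁺ with 7 − 2 = 5 d electrons.
Configuration: t2g^5 e_g^0.
CFSE(orbital) = 5×(-0.4Δ₀) + 0×(0.6Δ₀) = -2.0Δ₀; with Δ₀ = 26395 cm⁻¹ that is -52790 cm⁻¹.
Pairing penalty: 2 pairs vs 0 in the high-spin reference → 2 extra × P = 42920 cm⁻¹.
Net CFSE = -52790 + 42920 = -9870 cm⁻¹.

-9870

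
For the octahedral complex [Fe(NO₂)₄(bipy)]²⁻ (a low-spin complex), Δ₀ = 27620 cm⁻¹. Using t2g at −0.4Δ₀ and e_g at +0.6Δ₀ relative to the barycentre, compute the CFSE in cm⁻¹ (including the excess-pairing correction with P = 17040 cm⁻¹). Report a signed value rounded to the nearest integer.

-32208

Ligand charges: 4×(-1) from NO₂⁻ and 1×(+0) from bipy sum to -4; with overall charge -2, Fe is +2.
Fe is in group 8, so Fe²⁺ is d⁶ (8 − 2 = 6).
The d⁶ electrons fill as t2g^6 e_g^0.
The orbital stabilization is -2.4Δ₀ = -2.4 × 27620 = -66288 cm⁻¹.
High-spin d⁶ would be t2g^4 e_g^2 with 1 pair; low-spin has 3, so 2 excess pairs cost +2P = +34080 cm⁻¹.
Overall CFSE = -66288 + 34080 = -32208 cm⁻¹.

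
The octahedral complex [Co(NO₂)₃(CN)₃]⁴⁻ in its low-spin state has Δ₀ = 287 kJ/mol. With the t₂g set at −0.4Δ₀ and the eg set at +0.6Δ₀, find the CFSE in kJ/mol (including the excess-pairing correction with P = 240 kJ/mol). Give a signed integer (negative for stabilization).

-277

Ligand charges: 3×(-1) from NO₂⁻ and 3×(-1) from CN⁻ sum to -6; with overall charge -4, Co is +2.
Co is in group 9, so Co²⁺ is d⁷ (9 − 2 = 7).
The d⁷ electrons fill as t₂g⁶ eg¹.
The orbital stabilization is -1.8Δ₀ = -1.8 × 287 = -517 kJ/mol.
Relative to high-spin t₂g⁵ eg² (2 paired), the low-spin configuration has 1 additional pair, contributing +1 × 240 = +240 kJ/mol.
Overall CFSE = -517 + 240 = -277 kJ/mol.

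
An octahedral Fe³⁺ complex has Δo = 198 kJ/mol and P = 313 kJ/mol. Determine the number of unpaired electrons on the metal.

5

Fe sits in group 8; removing 3 electrons leaves Fe³⁺ with 8 − 3 = 5 d electrons.
Since Δo = 198 kJ/mol < P = 313 kJ/mol, the complex adopts the high-spin configuration.
That gives t2g^3 e_g^2.
Unpaired electrons: 5.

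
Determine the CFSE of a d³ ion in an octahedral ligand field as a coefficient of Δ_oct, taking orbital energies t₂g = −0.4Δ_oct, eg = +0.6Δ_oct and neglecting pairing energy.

-1.2 Δ_oct

For octahedral d³ the high- and low-spin configurations coincide.
Configuration: t₂g³ eg⁰.
CFSE = 3(-0.4Δ_oct) + 0(0.6Δ_oct) = -1.2Δ_oct + 0.0Δ_oct = -1.2Δ_oct.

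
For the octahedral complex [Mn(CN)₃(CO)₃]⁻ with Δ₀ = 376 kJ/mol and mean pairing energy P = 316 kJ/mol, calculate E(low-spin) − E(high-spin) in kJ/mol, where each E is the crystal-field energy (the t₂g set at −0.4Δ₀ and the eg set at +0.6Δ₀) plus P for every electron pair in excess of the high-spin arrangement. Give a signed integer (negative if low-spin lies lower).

Ligand charges: 3×(-1) from CN⁻ and 3×(+0) from CO sum to -3; with overall charge -1, Mn is +2.
Mn is in group 7, so Mn²⁺ is d⁵ (7 − 2 = 5).
In the high-spin limit (t₂g³ eg²) the orbital term is 0.0Δ₀ = 0 kJ/mol, with no excess pairing.
Low-spin: t₂g⁵ eg⁰, orbital CFSE = -2.0Δ₀ = -752 kJ/mol; plus 2 excess pairs × P = +632 kJ/mol; total -120 kJ/mol.
Thus E(LS) − E(HS) = -120 kJ/mol.

-120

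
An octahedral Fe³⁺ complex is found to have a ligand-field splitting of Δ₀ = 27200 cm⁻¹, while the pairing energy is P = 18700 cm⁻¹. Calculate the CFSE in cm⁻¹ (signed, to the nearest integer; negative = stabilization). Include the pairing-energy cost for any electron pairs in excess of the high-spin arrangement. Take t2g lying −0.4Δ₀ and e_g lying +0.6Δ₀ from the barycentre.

Fe is in group 8, so Fe³⁺ is d⁵ (8 − 3 = 5).
Δ₀ > P, so pairing is preferred: the ground state is low-spin.
Filling d⁵ accordingly: t2g^5 e_g^0.
Orbital CFSE = -2.0Δ₀ = -2.0 × 27200 = -54400 cm⁻¹.
Excess pairs vs high-spin: 2 − 0 = 2; pairing cost = +37400 cm⁻¹.
Net CFSE = -54400 + 37400 = -17000 cm⁻¹.

-17000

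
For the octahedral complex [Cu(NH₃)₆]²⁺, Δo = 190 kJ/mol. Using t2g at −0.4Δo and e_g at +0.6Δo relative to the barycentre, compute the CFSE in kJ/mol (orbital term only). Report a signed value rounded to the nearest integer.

-114

NH₃ is neutral, so the +2 overall charge sits on Cu: oxidation state +2.
Group 11 minus oxidation state +2 gives a d⁹ configuration for Cu²⁺.
The d⁹ electrons fill as t2g^6 e_g^3.
CFSE(orbital) = 6×(-0.4Δo) + 3×(0.6Δo) = -0.6Δo; with Δo = 190 kJ/mol that is -114 kJ/mol.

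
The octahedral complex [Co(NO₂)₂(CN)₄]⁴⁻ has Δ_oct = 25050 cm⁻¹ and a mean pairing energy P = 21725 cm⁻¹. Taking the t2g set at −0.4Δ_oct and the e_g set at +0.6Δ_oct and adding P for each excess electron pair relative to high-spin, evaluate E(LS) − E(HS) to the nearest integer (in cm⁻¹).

Ligand charges: 2×(-1) from NO₂⁻ and 4×(-1) from CN⁻ sum to -6; with overall charge -4, Co is +2.
Group 9 minus oxidation state +2 gives a d⁷ configuration for Co²⁺.
High-spin: t2g^5 e_g^2, CFSE = -0.8Δ_oct = -20040 cm⁻¹.
Low-spin: t2g^6 e_g^1, orbital CFSE = -1.8Δ_oct = -45090 cm⁻¹; plus 1 excess pair × P = +21725 cm⁻¹; total -23365 cm⁻¹.
Thus E(LS) − E(HS) = -3325 cm⁻¹.

-3325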